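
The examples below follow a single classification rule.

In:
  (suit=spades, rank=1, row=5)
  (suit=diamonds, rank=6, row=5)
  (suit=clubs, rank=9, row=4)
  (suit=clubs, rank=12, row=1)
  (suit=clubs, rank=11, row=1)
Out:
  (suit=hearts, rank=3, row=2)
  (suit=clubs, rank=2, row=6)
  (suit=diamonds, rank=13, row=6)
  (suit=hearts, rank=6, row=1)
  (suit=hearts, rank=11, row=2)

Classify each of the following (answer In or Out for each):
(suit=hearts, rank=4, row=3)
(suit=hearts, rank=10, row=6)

Rule: suit is not hearts AND row ≤ 5. This holds for each 'In' example and fails for each 'Out' one.
(suit=hearts, rank=4, row=3) → suit is hearts, row = 3 → Out. (suit=hearts, rank=10, row=6) → suit is hearts, row = 6 → Out.

Out, Out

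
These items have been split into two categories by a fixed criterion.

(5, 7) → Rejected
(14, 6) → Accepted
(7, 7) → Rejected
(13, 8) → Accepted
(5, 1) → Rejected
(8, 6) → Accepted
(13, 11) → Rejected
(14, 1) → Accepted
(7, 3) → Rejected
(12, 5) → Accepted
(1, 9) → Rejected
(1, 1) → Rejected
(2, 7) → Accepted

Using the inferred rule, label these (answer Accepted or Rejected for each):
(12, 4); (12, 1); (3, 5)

Accepted, Accepted, Rejected

'Accepted' ⟺ product is even.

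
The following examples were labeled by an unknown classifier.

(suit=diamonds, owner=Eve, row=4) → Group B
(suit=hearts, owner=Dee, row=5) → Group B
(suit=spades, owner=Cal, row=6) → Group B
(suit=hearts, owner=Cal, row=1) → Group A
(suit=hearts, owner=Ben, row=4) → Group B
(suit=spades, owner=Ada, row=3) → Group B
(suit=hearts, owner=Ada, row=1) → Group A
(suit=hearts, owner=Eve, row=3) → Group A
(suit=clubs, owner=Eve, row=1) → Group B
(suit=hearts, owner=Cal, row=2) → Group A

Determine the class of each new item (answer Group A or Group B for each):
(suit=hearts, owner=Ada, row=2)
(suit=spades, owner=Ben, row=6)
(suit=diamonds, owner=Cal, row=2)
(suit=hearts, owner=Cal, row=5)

Group A, Group B, Group B, Group B

The distinguishing property — suit is hearts AND row ≤ 3 — holds for all the 'Group A' cases and none of the 'Group B' cases.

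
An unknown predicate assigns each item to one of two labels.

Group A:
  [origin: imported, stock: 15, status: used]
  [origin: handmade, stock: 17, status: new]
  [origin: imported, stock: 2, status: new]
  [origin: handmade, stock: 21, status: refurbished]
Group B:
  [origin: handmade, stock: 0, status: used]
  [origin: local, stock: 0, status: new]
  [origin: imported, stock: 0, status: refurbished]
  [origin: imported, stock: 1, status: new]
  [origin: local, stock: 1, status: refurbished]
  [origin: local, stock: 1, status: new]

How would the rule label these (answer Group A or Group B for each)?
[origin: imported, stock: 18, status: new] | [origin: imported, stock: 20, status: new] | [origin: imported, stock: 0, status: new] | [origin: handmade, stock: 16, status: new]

Group A, Group A, Group B, Group A

One predicate separates the groups cleanly: stock ≥ 2.
Group A: [origin: imported, stock: 18, status: new], since stock = 18.
Group A: [origin: imported, stock: 20, status: new], since stock = 20.
Group B: [origin: imported, stock: 0, status: new], since stock = 0.
Group A: [origin: handmade, stock: 16, status: new], since stock = 16.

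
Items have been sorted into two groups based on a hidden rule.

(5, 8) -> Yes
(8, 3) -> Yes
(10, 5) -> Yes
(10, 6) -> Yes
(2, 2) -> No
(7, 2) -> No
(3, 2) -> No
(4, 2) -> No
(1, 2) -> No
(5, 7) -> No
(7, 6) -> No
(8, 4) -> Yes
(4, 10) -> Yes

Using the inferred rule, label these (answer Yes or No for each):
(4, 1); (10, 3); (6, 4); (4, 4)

Every 'Yes' example satisfies: max ≥ 8. None of the 'No' examples do.
(4, 1) — max 4, hence No.
(10, 3) — max 10, hence Yes.
(6, 4) — max 6, hence No.
(4, 4) — max 4, hence No.

No, Yes, No, No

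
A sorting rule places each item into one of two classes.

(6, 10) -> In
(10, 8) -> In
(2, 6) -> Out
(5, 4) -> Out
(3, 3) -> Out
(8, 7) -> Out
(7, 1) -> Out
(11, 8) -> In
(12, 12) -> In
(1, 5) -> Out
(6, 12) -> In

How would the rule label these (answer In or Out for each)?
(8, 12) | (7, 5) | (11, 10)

In, Out, In

The classifier is using: sum ≥ 16.
(8, 12): 8+12 = 20, qualifies → In. (7, 5): 7+5 = 12, fails this test → Out. (11, 10): 11+10 = 21, qualifies → In.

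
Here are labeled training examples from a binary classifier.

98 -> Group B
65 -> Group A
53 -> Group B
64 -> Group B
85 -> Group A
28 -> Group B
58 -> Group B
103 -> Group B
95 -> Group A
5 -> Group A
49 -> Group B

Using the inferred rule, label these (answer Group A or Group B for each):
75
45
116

Group A, Group A, Group B

A rule that fits every label: multiple of 5 — true of each 'Group A' example, false of each 'Group B' one.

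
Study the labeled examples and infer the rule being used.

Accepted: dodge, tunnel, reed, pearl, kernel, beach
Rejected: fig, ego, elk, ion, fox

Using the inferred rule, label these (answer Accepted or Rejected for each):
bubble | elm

Accepted, Rejected

All 'Accepted' examples share one property — length ≥ 4 — and every 'Rejected' example lacks it.
bubble: length 6 — fits, so Accepted.
elm: length 3 — doesn't qualify, so Rejected.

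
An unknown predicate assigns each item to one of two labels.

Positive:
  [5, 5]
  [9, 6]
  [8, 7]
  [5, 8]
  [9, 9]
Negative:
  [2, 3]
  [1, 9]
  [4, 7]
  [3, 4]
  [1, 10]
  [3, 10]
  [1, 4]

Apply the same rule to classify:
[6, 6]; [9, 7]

The simplest hypothesis consistent with all the labels is: first ≥ 5.
[6, 6]: first 6 — meets the rule, so Positive. [9, 7]: first 9 — meets the rule, so Positive.

Positive, Positive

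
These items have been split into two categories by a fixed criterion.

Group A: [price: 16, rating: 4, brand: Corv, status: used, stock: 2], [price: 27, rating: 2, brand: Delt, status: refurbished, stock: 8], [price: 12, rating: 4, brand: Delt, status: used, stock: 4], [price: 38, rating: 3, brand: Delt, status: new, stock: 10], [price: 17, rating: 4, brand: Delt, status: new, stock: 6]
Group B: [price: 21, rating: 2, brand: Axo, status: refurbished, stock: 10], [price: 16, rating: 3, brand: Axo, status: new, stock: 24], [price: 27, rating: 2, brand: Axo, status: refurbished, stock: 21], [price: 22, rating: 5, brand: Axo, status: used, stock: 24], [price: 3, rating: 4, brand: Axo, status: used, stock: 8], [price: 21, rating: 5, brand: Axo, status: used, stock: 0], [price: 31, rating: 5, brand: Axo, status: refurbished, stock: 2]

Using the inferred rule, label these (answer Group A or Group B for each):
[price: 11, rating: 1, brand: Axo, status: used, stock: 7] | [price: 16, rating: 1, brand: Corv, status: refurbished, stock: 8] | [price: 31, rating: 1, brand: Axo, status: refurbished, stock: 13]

The pattern is that an item is 'Group A' exactly when: brand is not Axo.

Group B, Group A, Group B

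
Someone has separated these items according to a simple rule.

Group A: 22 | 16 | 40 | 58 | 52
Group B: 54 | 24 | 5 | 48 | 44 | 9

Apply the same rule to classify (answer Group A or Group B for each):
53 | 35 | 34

Group B, Group B, Group A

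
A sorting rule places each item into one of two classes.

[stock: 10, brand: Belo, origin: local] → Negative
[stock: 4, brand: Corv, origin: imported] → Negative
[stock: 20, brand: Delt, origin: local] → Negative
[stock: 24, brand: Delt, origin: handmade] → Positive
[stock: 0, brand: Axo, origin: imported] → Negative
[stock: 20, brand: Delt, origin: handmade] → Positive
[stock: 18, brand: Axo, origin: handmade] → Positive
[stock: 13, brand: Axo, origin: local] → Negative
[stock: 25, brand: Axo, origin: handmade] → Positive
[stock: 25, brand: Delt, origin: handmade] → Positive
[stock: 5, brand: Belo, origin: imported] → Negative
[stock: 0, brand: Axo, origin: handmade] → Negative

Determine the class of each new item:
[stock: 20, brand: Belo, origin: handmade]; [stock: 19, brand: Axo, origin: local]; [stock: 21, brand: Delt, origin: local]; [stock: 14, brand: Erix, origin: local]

Positive, Negative, Negative, Negative

The simplest hypothesis consistent with all the labels is: origin is handmade AND stock ≥ 4.
Positive: [stock: 20, brand: Belo, origin: handmade], since origin is handmade, stock = 20. Negative: [stock: 19, brand: Axo, origin: local], since origin is local, stock = 19. Negative: [stock: 21, brand: Delt, origin: local], since origin is local, stock = 21. Negative: [stock: 14, brand: Erix, origin: local], since origin is local, stock = 14.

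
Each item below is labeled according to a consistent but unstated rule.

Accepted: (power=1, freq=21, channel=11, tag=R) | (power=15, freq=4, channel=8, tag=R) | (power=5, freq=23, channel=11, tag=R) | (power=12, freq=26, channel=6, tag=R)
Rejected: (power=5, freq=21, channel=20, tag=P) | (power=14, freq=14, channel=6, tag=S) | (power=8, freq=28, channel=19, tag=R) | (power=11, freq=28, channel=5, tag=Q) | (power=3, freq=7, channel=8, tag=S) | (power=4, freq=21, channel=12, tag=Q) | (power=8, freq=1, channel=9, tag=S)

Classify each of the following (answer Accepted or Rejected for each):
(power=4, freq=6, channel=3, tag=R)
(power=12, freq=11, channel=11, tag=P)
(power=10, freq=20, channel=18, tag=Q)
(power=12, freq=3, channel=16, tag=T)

The distinguishing property — tag is R AND freq ≤ 26 — holds for all the 'Accepted' cases and none of the 'Rejected' cases.

Accepted, Rejected, Rejected, Rejected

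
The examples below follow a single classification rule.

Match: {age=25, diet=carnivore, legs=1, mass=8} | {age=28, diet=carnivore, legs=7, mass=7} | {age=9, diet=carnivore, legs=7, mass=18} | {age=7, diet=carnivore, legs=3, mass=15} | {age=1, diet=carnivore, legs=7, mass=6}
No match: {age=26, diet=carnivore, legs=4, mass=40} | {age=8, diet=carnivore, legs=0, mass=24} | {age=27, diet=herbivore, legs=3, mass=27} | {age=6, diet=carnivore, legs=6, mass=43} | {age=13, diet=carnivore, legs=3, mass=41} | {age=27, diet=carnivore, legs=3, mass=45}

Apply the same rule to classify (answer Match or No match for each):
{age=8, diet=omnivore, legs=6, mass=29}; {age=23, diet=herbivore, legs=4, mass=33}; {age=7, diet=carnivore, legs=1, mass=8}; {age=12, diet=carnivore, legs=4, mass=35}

No match, No match, Match, No match

Every 'Match' example satisfies: mass ≤ 18. None of the 'No match' examples do.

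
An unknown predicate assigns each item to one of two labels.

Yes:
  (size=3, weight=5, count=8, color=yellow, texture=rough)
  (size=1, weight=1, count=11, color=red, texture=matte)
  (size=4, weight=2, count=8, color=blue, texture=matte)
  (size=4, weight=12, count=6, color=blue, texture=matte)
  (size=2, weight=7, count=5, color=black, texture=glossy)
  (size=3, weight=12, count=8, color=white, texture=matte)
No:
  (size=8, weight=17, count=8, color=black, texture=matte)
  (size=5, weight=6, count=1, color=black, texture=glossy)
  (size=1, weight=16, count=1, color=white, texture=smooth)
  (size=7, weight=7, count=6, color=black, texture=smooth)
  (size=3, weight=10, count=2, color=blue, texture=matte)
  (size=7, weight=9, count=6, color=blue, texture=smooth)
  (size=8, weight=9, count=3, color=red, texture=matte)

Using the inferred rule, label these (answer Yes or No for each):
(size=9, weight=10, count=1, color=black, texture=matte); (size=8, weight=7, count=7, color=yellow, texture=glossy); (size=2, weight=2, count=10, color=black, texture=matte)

No, No, Yes

The classifier is using: count ≥ 3 AND size ≤ 4.
(size=9, weight=10, count=1, color=black, texture=matte) → count = 1, size = 9 → No. (size=8, weight=7, count=7, color=yellow, texture=glossy) → count = 7, size = 8 → No. (size=2, weight=2, count=10, color=black, texture=matte) → count = 10, size = 2 → Yes.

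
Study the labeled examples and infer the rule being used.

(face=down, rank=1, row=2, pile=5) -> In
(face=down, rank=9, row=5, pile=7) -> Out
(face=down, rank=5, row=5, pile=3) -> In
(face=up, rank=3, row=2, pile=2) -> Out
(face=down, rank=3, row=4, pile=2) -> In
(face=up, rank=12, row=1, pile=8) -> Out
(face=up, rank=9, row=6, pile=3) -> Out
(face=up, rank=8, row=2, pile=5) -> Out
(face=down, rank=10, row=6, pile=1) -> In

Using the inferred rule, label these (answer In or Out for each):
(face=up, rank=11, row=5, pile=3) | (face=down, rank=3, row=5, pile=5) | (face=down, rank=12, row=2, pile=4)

Out, In, In

A rule that fits every label: face is down AND pile ≤ 5 — true of each 'In' example, false of each 'Out' one.
(face=up, rank=11, row=5, pile=3): face is up, pile = 3 — doesn't match, so Out.
(face=down, rank=3, row=5, pile=5): face is down, pile = 5 — checks out, so In.
(face=down, rank=12, row=2, pile=4): face is down, pile = 4 — checks out, so In.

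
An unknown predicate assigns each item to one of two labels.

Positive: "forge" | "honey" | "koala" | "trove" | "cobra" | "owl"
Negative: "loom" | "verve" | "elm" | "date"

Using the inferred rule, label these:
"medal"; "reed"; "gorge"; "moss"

Negative, Negative, Positive, Negative

One predicate separates the groups cleanly: odd length AND contains 'o'.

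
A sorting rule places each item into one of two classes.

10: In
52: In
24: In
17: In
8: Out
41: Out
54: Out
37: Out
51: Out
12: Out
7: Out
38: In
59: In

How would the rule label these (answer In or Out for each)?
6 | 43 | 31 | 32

The rule appears to be: ≡ 3 (mod 7).
6: 6 mod 7 = 6 — does not pass, so Out. 43: 43 mod 7 = 1 — does not pass, so Out. 31: 31 mod 7 = 3 — satisfies this, so In. 32: 32 mod 7 = 4 — does not pass, so Out.

Out, Out, In, Out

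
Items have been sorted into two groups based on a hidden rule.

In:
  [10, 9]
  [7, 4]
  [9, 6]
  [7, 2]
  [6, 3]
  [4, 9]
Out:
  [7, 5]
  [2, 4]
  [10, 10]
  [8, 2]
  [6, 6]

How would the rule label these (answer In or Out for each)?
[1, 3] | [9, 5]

Checking candidate rules against both groups, what survives is: sum is odd.
[1, 3]: 1+3 = 4, does not pass → Out.
[9, 5]: 9+5 = 14, does not pass → Out.

Out, Out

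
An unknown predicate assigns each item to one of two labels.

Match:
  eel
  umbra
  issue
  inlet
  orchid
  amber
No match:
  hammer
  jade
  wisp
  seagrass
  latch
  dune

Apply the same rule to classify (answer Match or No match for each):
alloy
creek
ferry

Match, No match, No match

One predicate separates the groups cleanly: starts with a vowel.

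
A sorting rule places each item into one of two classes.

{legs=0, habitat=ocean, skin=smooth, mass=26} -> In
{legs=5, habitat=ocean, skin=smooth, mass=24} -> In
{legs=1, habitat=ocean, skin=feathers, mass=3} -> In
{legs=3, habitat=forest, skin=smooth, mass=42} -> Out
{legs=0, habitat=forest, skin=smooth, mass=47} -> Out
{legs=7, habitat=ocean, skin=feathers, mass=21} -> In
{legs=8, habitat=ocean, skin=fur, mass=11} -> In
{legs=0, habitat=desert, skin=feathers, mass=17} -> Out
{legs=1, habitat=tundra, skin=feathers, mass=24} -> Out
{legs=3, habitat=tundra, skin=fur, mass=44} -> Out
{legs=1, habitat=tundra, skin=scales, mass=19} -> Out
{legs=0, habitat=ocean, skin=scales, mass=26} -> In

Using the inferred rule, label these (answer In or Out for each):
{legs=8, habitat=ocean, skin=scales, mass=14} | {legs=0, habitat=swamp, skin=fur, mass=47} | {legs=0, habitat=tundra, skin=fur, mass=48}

In, Out, Out

Comparing the two groups points to one rule — habitat is ocean.
{legs=8, habitat=ocean, skin=scales, mass=14} — habitat is ocean, hence In. {legs=0, habitat=swamp, skin=fur, mass=47} — habitat is swamp, hence Out. {legs=0, habitat=tundra, skin=fur, mass=48} — habitat is tundra, hence Out.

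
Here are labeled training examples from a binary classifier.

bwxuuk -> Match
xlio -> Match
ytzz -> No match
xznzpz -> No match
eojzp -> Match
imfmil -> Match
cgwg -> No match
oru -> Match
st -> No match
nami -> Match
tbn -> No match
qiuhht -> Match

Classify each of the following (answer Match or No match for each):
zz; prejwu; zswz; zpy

The classifier is using: has ≥ 1 vowels.
No match: zz, since 0 vowels. Match: prejwu, since 2 vowels. No match: zswz, since 0 vowels. No match: zpy, since 0 vowels.

No match, Match, No match, No match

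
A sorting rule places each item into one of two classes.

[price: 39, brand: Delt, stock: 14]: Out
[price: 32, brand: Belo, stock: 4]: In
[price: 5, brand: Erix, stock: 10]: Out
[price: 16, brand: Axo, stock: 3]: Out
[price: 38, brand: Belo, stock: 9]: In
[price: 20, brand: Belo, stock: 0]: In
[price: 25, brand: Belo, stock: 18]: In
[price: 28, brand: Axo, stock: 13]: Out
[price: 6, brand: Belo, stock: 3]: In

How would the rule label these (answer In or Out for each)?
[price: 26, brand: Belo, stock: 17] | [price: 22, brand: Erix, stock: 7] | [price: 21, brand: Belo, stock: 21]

In, Out, In

A rule that fits every label: brand is Belo — true of each 'In' example, false of each 'Out' one.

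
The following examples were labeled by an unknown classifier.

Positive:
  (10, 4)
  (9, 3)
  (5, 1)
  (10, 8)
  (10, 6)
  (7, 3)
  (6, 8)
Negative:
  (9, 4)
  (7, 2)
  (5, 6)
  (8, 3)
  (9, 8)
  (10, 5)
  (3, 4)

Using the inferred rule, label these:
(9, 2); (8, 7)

Comparing the two groups points to one rule — sum is even.

Negative, Negative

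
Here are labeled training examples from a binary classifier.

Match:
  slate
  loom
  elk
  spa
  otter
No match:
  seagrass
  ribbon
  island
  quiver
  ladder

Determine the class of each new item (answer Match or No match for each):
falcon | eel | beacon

All 'Match' examples share one property — length ≤ 5 — and every 'No match' example lacks it.
falcon: No match (length 6).
eel: Match (length 3).
beacon: No match (length 6).

No match, Match, No match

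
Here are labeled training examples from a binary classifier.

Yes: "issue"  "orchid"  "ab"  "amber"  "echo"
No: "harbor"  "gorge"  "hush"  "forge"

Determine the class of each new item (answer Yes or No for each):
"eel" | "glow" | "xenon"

Yes, No, No

Comparing the two groups points to one rule — starts with a vowel.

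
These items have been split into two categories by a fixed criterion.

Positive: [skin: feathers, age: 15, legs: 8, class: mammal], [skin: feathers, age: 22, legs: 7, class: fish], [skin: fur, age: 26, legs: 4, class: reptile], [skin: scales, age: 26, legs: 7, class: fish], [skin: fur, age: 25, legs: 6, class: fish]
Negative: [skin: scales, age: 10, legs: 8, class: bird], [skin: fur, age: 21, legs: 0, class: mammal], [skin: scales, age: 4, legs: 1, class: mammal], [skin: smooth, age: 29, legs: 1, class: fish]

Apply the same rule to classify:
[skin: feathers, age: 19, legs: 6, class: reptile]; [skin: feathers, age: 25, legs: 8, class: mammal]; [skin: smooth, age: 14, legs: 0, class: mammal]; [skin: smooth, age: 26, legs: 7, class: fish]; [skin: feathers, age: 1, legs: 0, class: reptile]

Positive, Positive, Negative, Positive, Negative

The rule appears to be: age ≥ 15 AND legs ≥ 4.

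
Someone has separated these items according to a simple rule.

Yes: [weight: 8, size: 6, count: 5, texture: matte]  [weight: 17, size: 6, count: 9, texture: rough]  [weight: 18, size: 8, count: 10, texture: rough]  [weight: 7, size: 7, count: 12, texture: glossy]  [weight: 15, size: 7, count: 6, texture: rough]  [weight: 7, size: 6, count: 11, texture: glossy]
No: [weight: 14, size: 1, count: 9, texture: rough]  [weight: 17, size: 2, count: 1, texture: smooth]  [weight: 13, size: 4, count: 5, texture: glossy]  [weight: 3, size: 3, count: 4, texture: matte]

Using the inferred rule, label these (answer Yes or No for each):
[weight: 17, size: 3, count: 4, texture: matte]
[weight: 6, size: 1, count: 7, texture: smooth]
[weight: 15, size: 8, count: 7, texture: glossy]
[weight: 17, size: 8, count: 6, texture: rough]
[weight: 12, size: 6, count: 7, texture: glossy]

No, No, Yes, Yes, Yes

'Yes' ⟺ size ≥ 6.
No: [weight: 17, size: 3, count: 4, texture: matte], since size = 3. No: [weight: 6, size: 1, count: 7, texture: smooth], since size = 1. Yes: [weight: 15, size: 8, count: 7, texture: glossy], since size = 8. Yes: [weight: 17, size: 8, count: 6, texture: rough], since size = 8. Yes: [weight: 12, size: 6, count: 7, texture: glossy], since size = 6.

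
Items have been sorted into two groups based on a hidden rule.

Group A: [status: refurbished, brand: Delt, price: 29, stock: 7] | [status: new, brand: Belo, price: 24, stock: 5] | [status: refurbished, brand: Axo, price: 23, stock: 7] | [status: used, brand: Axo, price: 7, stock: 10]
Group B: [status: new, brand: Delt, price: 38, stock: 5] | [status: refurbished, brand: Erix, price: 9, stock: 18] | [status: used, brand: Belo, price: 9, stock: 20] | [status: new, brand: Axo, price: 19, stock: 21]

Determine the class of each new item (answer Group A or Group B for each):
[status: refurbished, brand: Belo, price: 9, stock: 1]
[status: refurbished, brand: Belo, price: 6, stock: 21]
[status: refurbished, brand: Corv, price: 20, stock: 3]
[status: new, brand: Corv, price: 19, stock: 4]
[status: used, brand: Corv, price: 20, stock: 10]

A rule that fits every label: stock ≤ 10 AND price ≤ 29 — true of each 'Group A' example, false of each 'Group B' one.
[status: refurbished, brand: Belo, price: 9, stock: 1] — stock = 1, price = 9, hence Group A. [status: refurbished, brand: Belo, price: 6, stock: 21] — stock = 21, price = 6, hence Group B. [status: refurbished, brand: Corv, price: 20, stock: 3] — stock = 3, price = 20, hence Group A. [status: new, brand: Corv, price: 19, stock: 4] — stock = 4, price = 19, hence Group A. [status: used, brand: Corv, price: 20, stock: 10] — stock = 10, price = 20, hence Group A.

Group A, Group B, Group A, Group A, Group A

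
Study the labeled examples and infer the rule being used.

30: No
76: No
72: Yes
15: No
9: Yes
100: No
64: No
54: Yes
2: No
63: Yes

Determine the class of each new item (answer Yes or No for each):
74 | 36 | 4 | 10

No, Yes, No, No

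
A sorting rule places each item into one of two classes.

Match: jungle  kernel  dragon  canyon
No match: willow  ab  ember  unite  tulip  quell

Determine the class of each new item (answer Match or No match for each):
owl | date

The pattern is that an item is 'Match' exactly when: even length AND contains 'n'.
owl — length 3, no 'n', hence No match.
date — length 4, no 'n', hence No match.

No match, No match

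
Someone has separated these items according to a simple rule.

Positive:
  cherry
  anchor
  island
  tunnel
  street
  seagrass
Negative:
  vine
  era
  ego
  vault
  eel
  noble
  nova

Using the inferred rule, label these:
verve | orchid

The classifier is using: length ≥ 6.

Negative, Positive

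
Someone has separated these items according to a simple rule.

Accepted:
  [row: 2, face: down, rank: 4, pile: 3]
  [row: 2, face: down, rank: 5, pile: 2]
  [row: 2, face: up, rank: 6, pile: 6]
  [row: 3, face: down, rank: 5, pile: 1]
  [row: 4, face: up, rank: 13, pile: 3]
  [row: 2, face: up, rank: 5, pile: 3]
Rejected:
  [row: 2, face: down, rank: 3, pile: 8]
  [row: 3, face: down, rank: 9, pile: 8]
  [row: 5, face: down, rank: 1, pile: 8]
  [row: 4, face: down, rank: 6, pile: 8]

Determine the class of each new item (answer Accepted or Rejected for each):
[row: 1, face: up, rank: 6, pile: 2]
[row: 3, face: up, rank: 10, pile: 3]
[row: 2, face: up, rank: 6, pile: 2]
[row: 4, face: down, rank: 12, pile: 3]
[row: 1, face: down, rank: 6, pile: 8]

The distinguishing property — pile ≤ 6 — holds for all the 'Accepted' cases and none of the 'Rejected' cases.
Accepted: [row: 1, face: up, rank: 6, pile: 2], since pile = 2.
Accepted: [row: 3, face: up, rank: 10, pile: 3], since pile = 3.
Accepted: [row: 2, face: up, rank: 6, pile: 2], since pile = 2.
Accepted: [row: 4, face: down, rank: 12, pile: 3], since pile = 3.
Rejected: [row: 1, face: down, rank: 6, pile: 8], since pile = 8.

Accepted, Accepted, Accepted, Accepted, Rejected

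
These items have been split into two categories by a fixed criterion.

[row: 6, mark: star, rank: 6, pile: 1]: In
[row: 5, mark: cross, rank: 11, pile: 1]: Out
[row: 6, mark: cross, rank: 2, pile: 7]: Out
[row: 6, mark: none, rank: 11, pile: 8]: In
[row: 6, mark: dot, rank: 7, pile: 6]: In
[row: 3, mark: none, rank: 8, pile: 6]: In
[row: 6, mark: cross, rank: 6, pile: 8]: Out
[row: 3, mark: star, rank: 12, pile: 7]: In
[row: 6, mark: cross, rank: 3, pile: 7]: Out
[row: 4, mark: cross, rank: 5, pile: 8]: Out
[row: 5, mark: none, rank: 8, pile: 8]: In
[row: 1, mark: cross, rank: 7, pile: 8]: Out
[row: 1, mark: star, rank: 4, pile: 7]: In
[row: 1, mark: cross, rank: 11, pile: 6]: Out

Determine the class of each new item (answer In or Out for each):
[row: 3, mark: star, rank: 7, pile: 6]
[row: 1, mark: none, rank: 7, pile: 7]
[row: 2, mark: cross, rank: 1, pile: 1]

In, In, Out

Rule: mark is not cross. This holds for each 'In' example and fails for each 'Out' one.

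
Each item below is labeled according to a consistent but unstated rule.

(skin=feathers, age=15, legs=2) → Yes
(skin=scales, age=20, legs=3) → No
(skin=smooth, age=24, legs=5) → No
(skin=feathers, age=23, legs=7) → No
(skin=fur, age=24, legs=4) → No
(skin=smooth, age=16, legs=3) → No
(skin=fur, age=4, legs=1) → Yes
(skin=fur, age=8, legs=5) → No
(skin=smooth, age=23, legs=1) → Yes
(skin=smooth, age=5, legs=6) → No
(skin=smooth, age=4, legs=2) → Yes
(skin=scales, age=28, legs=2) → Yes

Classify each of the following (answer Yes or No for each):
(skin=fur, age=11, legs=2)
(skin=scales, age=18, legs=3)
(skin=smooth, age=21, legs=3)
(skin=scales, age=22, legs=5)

Yes, No, No, No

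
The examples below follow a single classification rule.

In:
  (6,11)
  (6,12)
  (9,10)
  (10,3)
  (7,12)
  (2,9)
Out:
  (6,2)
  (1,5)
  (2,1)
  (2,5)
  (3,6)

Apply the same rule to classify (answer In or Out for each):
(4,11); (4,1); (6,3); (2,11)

In, Out, Out, In

The simplest hypothesis consistent with all the labels is: sum ≥ 11.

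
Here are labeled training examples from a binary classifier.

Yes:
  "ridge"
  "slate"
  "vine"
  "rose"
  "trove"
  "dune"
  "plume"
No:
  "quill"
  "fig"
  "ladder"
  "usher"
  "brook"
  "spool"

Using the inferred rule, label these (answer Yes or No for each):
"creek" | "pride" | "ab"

One predicate separates the groups cleanly: ends with 'e'.

No, Yes, No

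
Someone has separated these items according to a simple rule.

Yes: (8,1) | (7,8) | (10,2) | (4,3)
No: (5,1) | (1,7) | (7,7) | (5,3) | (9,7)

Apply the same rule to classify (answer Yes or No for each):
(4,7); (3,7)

Yes, No

One predicate separates the groups cleanly: product is even.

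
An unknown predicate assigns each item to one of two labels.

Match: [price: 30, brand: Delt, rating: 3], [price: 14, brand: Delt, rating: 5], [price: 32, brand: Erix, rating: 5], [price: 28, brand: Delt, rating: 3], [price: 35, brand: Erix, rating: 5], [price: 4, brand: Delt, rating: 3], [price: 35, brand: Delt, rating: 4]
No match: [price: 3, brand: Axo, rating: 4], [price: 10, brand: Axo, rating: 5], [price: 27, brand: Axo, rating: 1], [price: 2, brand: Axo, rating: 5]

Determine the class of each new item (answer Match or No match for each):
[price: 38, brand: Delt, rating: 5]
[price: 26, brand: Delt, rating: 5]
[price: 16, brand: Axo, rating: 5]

A rule that fits every label: brand is not Axo — true of each 'Match' example, false of each 'No match' one.
[price: 38, brand: Delt, rating: 5]: Match (brand is Delt). [price: 26, brand: Delt, rating: 5]: Match (brand is Delt). [price: 16, brand: Axo, rating: 5]: No match (brand is Axo).

Match, Match, No match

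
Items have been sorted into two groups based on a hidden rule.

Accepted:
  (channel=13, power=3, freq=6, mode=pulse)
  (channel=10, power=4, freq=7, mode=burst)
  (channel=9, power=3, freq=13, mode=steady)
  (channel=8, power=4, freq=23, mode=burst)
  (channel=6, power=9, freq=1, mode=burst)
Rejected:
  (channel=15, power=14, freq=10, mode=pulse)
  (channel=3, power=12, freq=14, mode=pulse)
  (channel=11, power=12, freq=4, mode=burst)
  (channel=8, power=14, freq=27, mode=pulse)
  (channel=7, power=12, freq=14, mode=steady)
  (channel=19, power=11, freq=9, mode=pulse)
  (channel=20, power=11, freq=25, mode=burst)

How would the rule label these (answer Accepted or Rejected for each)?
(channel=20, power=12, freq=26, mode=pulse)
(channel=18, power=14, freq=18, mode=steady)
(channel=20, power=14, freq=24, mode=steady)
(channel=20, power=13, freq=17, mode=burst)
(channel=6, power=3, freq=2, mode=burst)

Rejected, Rejected, Rejected, Rejected, Accepted

The distinguishing property — power ≤ 9 — holds for all the 'Accepted' cases and none of the 'Rejected' cases.
(channel=20, power=12, freq=26, mode=pulse): power = 12, fails this test → Rejected.
(channel=18, power=14, freq=18, mode=steady): power = 14, fails this test → Rejected.
(channel=20, power=14, freq=24, mode=steady): power = 14, fails this test → Rejected.
(channel=20, power=13, freq=17, mode=burst): power = 13, fails this test → Rejected.
(channel=6, power=3, freq=2, mode=burst): power = 3, qualifies → Accepted.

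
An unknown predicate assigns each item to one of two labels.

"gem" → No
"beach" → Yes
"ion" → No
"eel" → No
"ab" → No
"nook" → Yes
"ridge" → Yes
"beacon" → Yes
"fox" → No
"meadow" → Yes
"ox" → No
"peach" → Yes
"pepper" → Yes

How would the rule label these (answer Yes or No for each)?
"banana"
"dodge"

Yes, Yes

The simplest hypothesis consistent with all the labels is: length ≥ 4.
"banana" — length 6, hence Yes. "dodge" — length 5, hence Yes.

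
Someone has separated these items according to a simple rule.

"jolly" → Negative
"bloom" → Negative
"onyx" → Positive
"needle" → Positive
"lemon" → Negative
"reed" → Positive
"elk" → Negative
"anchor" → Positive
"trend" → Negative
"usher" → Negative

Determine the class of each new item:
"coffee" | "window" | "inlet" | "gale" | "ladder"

The simplest hypothesis consistent with all the labels is: even length.
"coffee": length 6, checks out → Positive.
"window": length 6, checks out → Positive.
"inlet": length 5, fails this test → Negative.
"gale": length 4, checks out → Positive.
"ladder": length 6, checks out → Positive.

Positive, Positive, Negative, Positive, Positive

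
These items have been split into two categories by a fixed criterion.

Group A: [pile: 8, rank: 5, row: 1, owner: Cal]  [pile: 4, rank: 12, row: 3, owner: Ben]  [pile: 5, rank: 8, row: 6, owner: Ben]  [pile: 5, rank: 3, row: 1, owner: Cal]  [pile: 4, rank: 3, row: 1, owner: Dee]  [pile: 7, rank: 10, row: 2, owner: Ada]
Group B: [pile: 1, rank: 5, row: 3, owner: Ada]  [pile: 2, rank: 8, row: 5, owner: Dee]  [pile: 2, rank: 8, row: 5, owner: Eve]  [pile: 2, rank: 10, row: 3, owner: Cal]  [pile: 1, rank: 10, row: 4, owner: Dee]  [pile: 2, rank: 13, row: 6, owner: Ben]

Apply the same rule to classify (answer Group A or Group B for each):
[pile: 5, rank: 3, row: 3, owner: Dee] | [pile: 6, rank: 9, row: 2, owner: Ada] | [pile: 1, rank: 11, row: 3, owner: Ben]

The classifier is using: pile ≥ 4.

Group A, Group A, Group B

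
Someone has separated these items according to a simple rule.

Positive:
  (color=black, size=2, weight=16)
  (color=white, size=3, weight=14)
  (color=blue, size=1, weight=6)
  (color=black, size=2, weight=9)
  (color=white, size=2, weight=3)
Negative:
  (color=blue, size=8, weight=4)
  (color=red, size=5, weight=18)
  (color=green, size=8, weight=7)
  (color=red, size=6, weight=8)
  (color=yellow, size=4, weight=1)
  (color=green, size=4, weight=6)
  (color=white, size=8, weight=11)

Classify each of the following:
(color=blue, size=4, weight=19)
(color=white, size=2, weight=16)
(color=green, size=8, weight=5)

The classifier is using: size ≤ 3.
(color=blue, size=4, weight=19) — size = 4, hence Negative.
(color=white, size=2, weight=16) — size = 2, hence Positive.
(color=green, size=8, weight=5) — size = 8, hence Negative.

Negative, Positive, Negative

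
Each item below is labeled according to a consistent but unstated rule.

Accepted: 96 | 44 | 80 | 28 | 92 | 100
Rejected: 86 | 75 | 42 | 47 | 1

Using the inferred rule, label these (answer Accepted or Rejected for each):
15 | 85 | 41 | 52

Rejected, Rejected, Rejected, Accepted

The pattern is that an item is 'Accepted' exactly when: multiple of 4.
15 — 15 = 4·3 + 3, hence Rejected.
85 — 85 = 4·21 + 1, hence Rejected.
41 — 41 = 4·10 + 1, hence Rejected.
52 — 52 = 4·13, hence Accepted.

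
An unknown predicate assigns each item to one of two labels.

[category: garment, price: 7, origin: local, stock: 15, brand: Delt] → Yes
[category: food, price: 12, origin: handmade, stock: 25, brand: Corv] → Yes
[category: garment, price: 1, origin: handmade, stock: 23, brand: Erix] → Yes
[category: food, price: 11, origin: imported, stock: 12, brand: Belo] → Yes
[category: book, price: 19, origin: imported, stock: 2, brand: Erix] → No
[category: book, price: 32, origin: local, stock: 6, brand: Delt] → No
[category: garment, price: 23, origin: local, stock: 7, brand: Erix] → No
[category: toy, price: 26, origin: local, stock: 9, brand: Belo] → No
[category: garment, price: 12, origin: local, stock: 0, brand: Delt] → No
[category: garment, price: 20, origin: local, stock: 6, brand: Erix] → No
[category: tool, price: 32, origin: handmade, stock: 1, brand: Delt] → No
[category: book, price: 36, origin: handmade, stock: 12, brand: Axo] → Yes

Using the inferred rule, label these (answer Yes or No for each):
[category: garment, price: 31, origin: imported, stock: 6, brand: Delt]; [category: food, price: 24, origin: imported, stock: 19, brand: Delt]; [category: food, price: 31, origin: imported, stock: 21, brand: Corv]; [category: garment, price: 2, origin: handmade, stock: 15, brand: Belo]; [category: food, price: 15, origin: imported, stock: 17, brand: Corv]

No, Yes, Yes, Yes, Yes

Rule: stock ≥ 12. This holds for each 'Yes' example and fails for each 'No' one.
[category: garment, price: 31, origin: imported, stock: 6, brand: Delt]: stock = 6 — fails the rule, so No.
[category: food, price: 24, origin: imported, stock: 19, brand: Delt]: stock = 19 — has this property, so Yes.
[category: food, price: 31, origin: imported, stock: 21, brand: Corv]: stock = 21 — has this property, so Yes.
[category: garment, price: 2, origin: handmade, stock: 15, brand: Belo]: stock = 15 — has this property, so Yes.
[category: food, price: 15, origin: imported, stock: 17, brand: Corv]: stock = 17 — has this property, so Yes.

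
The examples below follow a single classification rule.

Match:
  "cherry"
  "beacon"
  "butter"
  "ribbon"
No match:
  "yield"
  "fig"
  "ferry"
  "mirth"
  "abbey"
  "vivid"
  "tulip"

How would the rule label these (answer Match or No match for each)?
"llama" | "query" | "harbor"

No match, No match, Match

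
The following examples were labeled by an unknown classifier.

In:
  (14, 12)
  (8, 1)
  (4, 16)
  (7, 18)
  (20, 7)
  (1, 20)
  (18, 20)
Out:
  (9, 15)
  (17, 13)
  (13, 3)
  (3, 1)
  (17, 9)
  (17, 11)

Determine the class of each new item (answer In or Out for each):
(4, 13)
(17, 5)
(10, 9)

The rule appears to be: product is even.
(4, 13) — 4·13 = 52, hence In.
(17, 5) — 17·5 = 85, hence Out.
(10, 9) — 10·9 = 90, hence In.

In, Out, In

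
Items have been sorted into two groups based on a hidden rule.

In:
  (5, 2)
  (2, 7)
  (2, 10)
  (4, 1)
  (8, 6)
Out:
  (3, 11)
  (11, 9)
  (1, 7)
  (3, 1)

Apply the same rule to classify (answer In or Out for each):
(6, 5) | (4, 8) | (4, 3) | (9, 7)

In, In, In, Out

The common property of the 'In' items is: product is even. No 'Out' item has it.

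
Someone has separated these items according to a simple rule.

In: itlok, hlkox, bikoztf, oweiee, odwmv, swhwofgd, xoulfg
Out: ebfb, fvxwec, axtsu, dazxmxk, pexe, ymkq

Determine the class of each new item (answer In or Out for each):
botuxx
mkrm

The classifier is using: contains 'o'.
In: botuxx, since has 'o'.
Out: mkrm, since no 'o'.

In, Out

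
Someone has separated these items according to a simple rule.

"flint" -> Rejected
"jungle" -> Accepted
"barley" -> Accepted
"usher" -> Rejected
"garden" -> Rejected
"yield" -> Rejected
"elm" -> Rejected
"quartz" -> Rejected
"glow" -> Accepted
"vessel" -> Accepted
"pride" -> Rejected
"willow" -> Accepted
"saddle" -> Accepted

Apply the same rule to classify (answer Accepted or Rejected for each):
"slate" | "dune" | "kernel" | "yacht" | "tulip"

Rejected, Rejected, Accepted, Rejected, Rejected

A rule that fits every label: even length AND contains 'l' — true of each 'Accepted' example, false of each 'Rejected' one.
"slate" → length 5, has 'l' → Rejected. "dune" → length 4, no 'l' → Rejected. "kernel" → length 6, has 'l' → Accepted. "yacht" → length 5, no 'l' → Rejected. "tulip" → length 5, has 'l' → Rejected.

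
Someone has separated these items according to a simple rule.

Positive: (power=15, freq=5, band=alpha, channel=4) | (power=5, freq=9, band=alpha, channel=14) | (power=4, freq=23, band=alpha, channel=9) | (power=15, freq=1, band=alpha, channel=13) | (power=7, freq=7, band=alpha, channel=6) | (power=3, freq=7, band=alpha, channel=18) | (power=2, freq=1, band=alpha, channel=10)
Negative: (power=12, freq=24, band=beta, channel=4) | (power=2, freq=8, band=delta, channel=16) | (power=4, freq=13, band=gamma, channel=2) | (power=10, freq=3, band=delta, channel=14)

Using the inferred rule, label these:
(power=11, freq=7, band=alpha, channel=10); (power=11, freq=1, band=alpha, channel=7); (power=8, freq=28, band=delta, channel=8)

Positive, Positive, Negative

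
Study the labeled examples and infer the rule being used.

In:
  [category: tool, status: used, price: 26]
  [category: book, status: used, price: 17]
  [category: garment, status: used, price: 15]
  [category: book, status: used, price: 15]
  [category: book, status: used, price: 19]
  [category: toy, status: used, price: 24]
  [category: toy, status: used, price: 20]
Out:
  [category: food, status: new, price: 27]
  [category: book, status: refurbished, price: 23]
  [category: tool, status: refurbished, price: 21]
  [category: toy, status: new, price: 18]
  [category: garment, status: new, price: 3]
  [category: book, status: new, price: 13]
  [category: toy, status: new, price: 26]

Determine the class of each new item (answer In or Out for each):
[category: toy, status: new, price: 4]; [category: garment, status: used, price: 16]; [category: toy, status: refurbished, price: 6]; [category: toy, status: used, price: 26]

Out, In, Out, In

The rule appears to be: status is used.
[category: toy, status: new, price: 4]: Out (status is new).
[category: garment, status: used, price: 16]: In (status is used).
[category: toy, status: refurbished, price: 6]: Out (status is refurbished).
[category: toy, status: used, price: 26]: In (status is used).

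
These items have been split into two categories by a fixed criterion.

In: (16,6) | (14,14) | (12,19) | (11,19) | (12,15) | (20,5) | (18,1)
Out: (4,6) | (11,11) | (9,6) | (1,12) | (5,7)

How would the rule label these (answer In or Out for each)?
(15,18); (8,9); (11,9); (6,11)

In, Out, Out, Out

'In' ⟺ max ≥ 14.
(15,18) — max 18, hence In.
(8,9) — max 9, hence Out.
(11,9) — max 11, hence Out.
(6,11) — max 11, hence Out.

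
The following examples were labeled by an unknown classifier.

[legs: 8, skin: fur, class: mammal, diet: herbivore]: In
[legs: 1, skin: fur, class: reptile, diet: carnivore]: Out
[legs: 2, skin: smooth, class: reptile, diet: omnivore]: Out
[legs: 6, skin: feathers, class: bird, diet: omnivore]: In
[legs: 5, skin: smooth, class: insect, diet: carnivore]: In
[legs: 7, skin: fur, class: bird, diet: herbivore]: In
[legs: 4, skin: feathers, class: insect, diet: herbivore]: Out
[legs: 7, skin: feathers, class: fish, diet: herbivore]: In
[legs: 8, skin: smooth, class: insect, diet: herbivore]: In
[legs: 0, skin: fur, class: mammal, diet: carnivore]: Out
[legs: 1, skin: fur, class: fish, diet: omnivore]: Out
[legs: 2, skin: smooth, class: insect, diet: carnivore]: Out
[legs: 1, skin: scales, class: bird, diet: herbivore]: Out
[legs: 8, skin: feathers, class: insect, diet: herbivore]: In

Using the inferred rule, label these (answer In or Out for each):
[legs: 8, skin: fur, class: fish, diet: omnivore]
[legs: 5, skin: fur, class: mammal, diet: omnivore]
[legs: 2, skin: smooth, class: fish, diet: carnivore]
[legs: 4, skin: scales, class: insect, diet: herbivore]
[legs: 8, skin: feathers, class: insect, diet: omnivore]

The common property of the 'In' items is: legs ≥ 5. No 'Out' item has it.
[legs: 8, skin: fur, class: fish, diet: omnivore] → legs = 8 → In. [legs: 5, skin: fur, class: mammal, diet: omnivore] → legs = 5 → In. [legs: 2, skin: smooth, class: fish, diet: carnivore] → legs = 2 → Out. [legs: 4, skin: scales, class: insect, diet: herbivore] → legs = 4 → Out. [legs: 8, skin: feathers, class: insect, diet: omnivore] → legs = 8 → In.

In, In, Out, Out, In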